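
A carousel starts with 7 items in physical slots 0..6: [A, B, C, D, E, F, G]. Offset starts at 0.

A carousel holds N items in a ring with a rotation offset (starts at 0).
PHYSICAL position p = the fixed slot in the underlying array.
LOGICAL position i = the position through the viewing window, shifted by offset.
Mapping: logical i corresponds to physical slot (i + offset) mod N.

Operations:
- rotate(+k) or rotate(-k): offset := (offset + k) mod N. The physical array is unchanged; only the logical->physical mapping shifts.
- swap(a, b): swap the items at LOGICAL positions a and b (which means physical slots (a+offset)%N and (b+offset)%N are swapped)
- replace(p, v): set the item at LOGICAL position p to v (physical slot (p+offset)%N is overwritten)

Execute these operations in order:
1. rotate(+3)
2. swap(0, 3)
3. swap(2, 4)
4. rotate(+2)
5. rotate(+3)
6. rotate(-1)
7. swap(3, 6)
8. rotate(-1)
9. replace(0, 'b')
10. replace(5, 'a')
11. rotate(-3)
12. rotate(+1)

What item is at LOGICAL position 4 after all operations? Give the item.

After op 1 (rotate(+3)): offset=3, physical=[A,B,C,D,E,F,G], logical=[D,E,F,G,A,B,C]
After op 2 (swap(0, 3)): offset=3, physical=[A,B,C,G,E,F,D], logical=[G,E,F,D,A,B,C]
After op 3 (swap(2, 4)): offset=3, physical=[F,B,C,G,E,A,D], logical=[G,E,A,D,F,B,C]
After op 4 (rotate(+2)): offset=5, physical=[F,B,C,G,E,A,D], logical=[A,D,F,B,C,G,E]
After op 5 (rotate(+3)): offset=1, physical=[F,B,C,G,E,A,D], logical=[B,C,G,E,A,D,F]
After op 6 (rotate(-1)): offset=0, physical=[F,B,C,G,E,A,D], logical=[F,B,C,G,E,A,D]
After op 7 (swap(3, 6)): offset=0, physical=[F,B,C,D,E,A,G], logical=[F,B,C,D,E,A,G]
After op 8 (rotate(-1)): offset=6, physical=[F,B,C,D,E,A,G], logical=[G,F,B,C,D,E,A]
After op 9 (replace(0, 'b')): offset=6, physical=[F,B,C,D,E,A,b], logical=[b,F,B,C,D,E,A]
After op 10 (replace(5, 'a')): offset=6, physical=[F,B,C,D,a,A,b], logical=[b,F,B,C,D,a,A]
After op 11 (rotate(-3)): offset=3, physical=[F,B,C,D,a,A,b], logical=[D,a,A,b,F,B,C]
After op 12 (rotate(+1)): offset=4, physical=[F,B,C,D,a,A,b], logical=[a,A,b,F,B,C,D]

Answer: B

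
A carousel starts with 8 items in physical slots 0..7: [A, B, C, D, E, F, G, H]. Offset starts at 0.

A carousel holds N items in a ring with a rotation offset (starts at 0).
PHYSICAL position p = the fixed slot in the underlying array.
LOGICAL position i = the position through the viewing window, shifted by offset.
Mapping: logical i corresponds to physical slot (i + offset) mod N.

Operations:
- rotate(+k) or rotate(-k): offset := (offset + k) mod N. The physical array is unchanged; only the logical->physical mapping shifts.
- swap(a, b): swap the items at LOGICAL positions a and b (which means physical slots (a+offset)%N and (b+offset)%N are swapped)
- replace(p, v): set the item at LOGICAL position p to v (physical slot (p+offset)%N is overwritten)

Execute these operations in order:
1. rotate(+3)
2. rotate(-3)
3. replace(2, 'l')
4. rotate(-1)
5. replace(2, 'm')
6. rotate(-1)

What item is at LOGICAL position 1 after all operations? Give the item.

Answer: H

Derivation:
After op 1 (rotate(+3)): offset=3, physical=[A,B,C,D,E,F,G,H], logical=[D,E,F,G,H,A,B,C]
After op 2 (rotate(-3)): offset=0, physical=[A,B,C,D,E,F,G,H], logical=[A,B,C,D,E,F,G,H]
After op 3 (replace(2, 'l')): offset=0, physical=[A,B,l,D,E,F,G,H], logical=[A,B,l,D,E,F,G,H]
After op 4 (rotate(-1)): offset=7, physical=[A,B,l,D,E,F,G,H], logical=[H,A,B,l,D,E,F,G]
After op 5 (replace(2, 'm')): offset=7, physical=[A,m,l,D,E,F,G,H], logical=[H,A,m,l,D,E,F,G]
After op 6 (rotate(-1)): offset=6, physical=[A,m,l,D,E,F,G,H], logical=[G,H,A,m,l,D,E,F]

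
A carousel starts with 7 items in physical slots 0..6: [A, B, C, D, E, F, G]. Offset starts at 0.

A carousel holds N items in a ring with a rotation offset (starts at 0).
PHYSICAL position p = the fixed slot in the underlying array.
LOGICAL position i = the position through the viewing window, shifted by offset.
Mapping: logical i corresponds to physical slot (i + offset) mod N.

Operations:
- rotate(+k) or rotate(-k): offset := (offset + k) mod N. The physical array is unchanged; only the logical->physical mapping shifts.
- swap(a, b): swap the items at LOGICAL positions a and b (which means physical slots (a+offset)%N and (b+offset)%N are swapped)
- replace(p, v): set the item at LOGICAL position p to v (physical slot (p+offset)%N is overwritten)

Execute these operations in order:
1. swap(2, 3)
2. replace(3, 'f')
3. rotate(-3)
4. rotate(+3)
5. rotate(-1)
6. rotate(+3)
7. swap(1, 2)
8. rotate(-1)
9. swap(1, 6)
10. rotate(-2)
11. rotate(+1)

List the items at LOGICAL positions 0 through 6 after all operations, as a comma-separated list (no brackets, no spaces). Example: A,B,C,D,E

Answer: D,B,A,E,f,F,G

Derivation:
After op 1 (swap(2, 3)): offset=0, physical=[A,B,D,C,E,F,G], logical=[A,B,D,C,E,F,G]
After op 2 (replace(3, 'f')): offset=0, physical=[A,B,D,f,E,F,G], logical=[A,B,D,f,E,F,G]
After op 3 (rotate(-3)): offset=4, physical=[A,B,D,f,E,F,G], logical=[E,F,G,A,B,D,f]
After op 4 (rotate(+3)): offset=0, physical=[A,B,D,f,E,F,G], logical=[A,B,D,f,E,F,G]
After op 5 (rotate(-1)): offset=6, physical=[A,B,D,f,E,F,G], logical=[G,A,B,D,f,E,F]
After op 6 (rotate(+3)): offset=2, physical=[A,B,D,f,E,F,G], logical=[D,f,E,F,G,A,B]
After op 7 (swap(1, 2)): offset=2, physical=[A,B,D,E,f,F,G], logical=[D,E,f,F,G,A,B]
After op 8 (rotate(-1)): offset=1, physical=[A,B,D,E,f,F,G], logical=[B,D,E,f,F,G,A]
After op 9 (swap(1, 6)): offset=1, physical=[D,B,A,E,f,F,G], logical=[B,A,E,f,F,G,D]
After op 10 (rotate(-2)): offset=6, physical=[D,B,A,E,f,F,G], logical=[G,D,B,A,E,f,F]
After op 11 (rotate(+1)): offset=0, physical=[D,B,A,E,f,F,G], logical=[D,B,A,E,f,F,G]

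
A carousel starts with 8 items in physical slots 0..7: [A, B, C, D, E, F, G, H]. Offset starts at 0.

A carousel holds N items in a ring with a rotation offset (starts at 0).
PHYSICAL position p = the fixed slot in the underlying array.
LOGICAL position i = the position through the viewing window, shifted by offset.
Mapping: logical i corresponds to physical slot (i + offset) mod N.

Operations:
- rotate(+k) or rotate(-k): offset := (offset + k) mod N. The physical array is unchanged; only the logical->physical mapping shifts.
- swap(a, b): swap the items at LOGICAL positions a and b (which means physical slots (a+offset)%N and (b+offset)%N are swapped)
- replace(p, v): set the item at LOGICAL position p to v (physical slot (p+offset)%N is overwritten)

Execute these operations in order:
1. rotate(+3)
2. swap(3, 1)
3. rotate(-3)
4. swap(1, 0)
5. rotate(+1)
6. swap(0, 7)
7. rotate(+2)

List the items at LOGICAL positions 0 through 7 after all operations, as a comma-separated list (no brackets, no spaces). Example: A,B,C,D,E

After op 1 (rotate(+3)): offset=3, physical=[A,B,C,D,E,F,G,H], logical=[D,E,F,G,H,A,B,C]
After op 2 (swap(3, 1)): offset=3, physical=[A,B,C,D,G,F,E,H], logical=[D,G,F,E,H,A,B,C]
After op 3 (rotate(-3)): offset=0, physical=[A,B,C,D,G,F,E,H], logical=[A,B,C,D,G,F,E,H]
After op 4 (swap(1, 0)): offset=0, physical=[B,A,C,D,G,F,E,H], logical=[B,A,C,D,G,F,E,H]
After op 5 (rotate(+1)): offset=1, physical=[B,A,C,D,G,F,E,H], logical=[A,C,D,G,F,E,H,B]
After op 6 (swap(0, 7)): offset=1, physical=[A,B,C,D,G,F,E,H], logical=[B,C,D,G,F,E,H,A]
After op 7 (rotate(+2)): offset=3, physical=[A,B,C,D,G,F,E,H], logical=[D,G,F,E,H,A,B,C]

Answer: D,G,F,E,H,A,B,C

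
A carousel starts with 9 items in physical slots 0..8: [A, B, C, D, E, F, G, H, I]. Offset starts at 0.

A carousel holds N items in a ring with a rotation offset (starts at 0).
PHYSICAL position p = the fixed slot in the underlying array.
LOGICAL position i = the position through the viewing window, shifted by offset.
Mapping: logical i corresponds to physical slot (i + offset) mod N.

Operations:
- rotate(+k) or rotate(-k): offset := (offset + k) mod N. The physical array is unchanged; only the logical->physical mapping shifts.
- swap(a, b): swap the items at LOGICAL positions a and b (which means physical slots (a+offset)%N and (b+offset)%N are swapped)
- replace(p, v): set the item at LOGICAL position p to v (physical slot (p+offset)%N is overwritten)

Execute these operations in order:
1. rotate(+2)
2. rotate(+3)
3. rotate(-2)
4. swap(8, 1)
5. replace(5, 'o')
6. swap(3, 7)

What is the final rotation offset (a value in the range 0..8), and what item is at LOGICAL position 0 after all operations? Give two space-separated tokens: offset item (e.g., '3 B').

Answer: 3 D

Derivation:
After op 1 (rotate(+2)): offset=2, physical=[A,B,C,D,E,F,G,H,I], logical=[C,D,E,F,G,H,I,A,B]
After op 2 (rotate(+3)): offset=5, physical=[A,B,C,D,E,F,G,H,I], logical=[F,G,H,I,A,B,C,D,E]
After op 3 (rotate(-2)): offset=3, physical=[A,B,C,D,E,F,G,H,I], logical=[D,E,F,G,H,I,A,B,C]
After op 4 (swap(8, 1)): offset=3, physical=[A,B,E,D,C,F,G,H,I], logical=[D,C,F,G,H,I,A,B,E]
After op 5 (replace(5, 'o')): offset=3, physical=[A,B,E,D,C,F,G,H,o], logical=[D,C,F,G,H,o,A,B,E]
After op 6 (swap(3, 7)): offset=3, physical=[A,G,E,D,C,F,B,H,o], logical=[D,C,F,B,H,o,A,G,E]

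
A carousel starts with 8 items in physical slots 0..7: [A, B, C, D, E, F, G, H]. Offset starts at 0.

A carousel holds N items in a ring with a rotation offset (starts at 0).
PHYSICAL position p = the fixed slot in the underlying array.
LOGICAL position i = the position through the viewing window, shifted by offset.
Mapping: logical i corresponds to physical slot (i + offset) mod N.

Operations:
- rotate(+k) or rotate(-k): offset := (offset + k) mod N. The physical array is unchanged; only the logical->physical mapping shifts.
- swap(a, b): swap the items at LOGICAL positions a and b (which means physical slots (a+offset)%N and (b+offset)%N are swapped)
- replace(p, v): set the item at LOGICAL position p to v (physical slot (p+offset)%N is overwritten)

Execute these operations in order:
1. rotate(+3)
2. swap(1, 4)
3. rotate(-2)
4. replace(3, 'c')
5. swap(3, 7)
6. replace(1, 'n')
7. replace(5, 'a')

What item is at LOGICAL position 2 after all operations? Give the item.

After op 1 (rotate(+3)): offset=3, physical=[A,B,C,D,E,F,G,H], logical=[D,E,F,G,H,A,B,C]
After op 2 (swap(1, 4)): offset=3, physical=[A,B,C,D,H,F,G,E], logical=[D,H,F,G,E,A,B,C]
After op 3 (rotate(-2)): offset=1, physical=[A,B,C,D,H,F,G,E], logical=[B,C,D,H,F,G,E,A]
After op 4 (replace(3, 'c')): offset=1, physical=[A,B,C,D,c,F,G,E], logical=[B,C,D,c,F,G,E,A]
After op 5 (swap(3, 7)): offset=1, physical=[c,B,C,D,A,F,G,E], logical=[B,C,D,A,F,G,E,c]
After op 6 (replace(1, 'n')): offset=1, physical=[c,B,n,D,A,F,G,E], logical=[B,n,D,A,F,G,E,c]
After op 7 (replace(5, 'a')): offset=1, physical=[c,B,n,D,A,F,a,E], logical=[B,n,D,A,F,a,E,c]

Answer: D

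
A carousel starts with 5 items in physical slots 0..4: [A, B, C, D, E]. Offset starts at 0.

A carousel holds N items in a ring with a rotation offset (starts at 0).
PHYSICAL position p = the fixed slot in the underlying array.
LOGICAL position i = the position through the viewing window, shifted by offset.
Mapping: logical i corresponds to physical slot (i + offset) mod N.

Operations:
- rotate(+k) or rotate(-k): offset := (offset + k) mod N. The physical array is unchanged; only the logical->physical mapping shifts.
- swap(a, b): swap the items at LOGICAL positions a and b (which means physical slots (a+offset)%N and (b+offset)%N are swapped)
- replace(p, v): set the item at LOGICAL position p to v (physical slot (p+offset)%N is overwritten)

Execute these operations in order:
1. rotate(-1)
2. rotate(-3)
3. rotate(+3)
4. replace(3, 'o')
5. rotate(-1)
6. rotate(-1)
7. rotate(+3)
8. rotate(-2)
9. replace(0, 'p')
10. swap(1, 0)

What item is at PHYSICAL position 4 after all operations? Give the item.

After op 1 (rotate(-1)): offset=4, physical=[A,B,C,D,E], logical=[E,A,B,C,D]
After op 2 (rotate(-3)): offset=1, physical=[A,B,C,D,E], logical=[B,C,D,E,A]
After op 3 (rotate(+3)): offset=4, physical=[A,B,C,D,E], logical=[E,A,B,C,D]
After op 4 (replace(3, 'o')): offset=4, physical=[A,B,o,D,E], logical=[E,A,B,o,D]
After op 5 (rotate(-1)): offset=3, physical=[A,B,o,D,E], logical=[D,E,A,B,o]
After op 6 (rotate(-1)): offset=2, physical=[A,B,o,D,E], logical=[o,D,E,A,B]
After op 7 (rotate(+3)): offset=0, physical=[A,B,o,D,E], logical=[A,B,o,D,E]
After op 8 (rotate(-2)): offset=3, physical=[A,B,o,D,E], logical=[D,E,A,B,o]
After op 9 (replace(0, 'p')): offset=3, physical=[A,B,o,p,E], logical=[p,E,A,B,o]
After op 10 (swap(1, 0)): offset=3, physical=[A,B,o,E,p], logical=[E,p,A,B,o]

Answer: p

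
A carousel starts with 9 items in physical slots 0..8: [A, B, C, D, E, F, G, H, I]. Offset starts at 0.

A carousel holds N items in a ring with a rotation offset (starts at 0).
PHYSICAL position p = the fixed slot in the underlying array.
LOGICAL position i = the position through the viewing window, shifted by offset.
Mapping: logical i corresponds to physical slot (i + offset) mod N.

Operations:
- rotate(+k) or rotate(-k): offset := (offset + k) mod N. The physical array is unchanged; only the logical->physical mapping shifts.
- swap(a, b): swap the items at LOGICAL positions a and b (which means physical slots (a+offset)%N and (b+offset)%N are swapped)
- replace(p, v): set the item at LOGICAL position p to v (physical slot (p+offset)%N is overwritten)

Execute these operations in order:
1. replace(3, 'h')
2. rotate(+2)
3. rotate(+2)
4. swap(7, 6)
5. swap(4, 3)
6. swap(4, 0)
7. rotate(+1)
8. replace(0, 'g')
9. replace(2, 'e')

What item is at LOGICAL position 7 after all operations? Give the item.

Answer: h

Derivation:
After op 1 (replace(3, 'h')): offset=0, physical=[A,B,C,h,E,F,G,H,I], logical=[A,B,C,h,E,F,G,H,I]
After op 2 (rotate(+2)): offset=2, physical=[A,B,C,h,E,F,G,H,I], logical=[C,h,E,F,G,H,I,A,B]
After op 3 (rotate(+2)): offset=4, physical=[A,B,C,h,E,F,G,H,I], logical=[E,F,G,H,I,A,B,C,h]
After op 4 (swap(7, 6)): offset=4, physical=[A,C,B,h,E,F,G,H,I], logical=[E,F,G,H,I,A,C,B,h]
After op 5 (swap(4, 3)): offset=4, physical=[A,C,B,h,E,F,G,I,H], logical=[E,F,G,I,H,A,C,B,h]
After op 6 (swap(4, 0)): offset=4, physical=[A,C,B,h,H,F,G,I,E], logical=[H,F,G,I,E,A,C,B,h]
After op 7 (rotate(+1)): offset=5, physical=[A,C,B,h,H,F,G,I,E], logical=[F,G,I,E,A,C,B,h,H]
After op 8 (replace(0, 'g')): offset=5, physical=[A,C,B,h,H,g,G,I,E], logical=[g,G,I,E,A,C,B,h,H]
After op 9 (replace(2, 'e')): offset=5, physical=[A,C,B,h,H,g,G,e,E], logical=[g,G,e,E,A,C,B,h,H]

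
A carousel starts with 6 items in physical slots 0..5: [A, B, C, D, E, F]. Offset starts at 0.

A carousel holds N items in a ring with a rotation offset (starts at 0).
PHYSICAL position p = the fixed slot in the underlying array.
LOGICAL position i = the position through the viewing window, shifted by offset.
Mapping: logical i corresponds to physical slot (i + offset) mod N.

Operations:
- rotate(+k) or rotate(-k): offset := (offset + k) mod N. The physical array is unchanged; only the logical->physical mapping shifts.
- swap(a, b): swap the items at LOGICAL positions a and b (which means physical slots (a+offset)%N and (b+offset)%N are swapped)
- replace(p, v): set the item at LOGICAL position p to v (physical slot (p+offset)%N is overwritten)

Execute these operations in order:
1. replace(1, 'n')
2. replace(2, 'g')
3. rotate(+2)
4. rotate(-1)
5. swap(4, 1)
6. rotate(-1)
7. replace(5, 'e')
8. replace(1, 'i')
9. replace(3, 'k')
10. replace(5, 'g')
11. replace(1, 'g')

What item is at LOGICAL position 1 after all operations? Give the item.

After op 1 (replace(1, 'n')): offset=0, physical=[A,n,C,D,E,F], logical=[A,n,C,D,E,F]
After op 2 (replace(2, 'g')): offset=0, physical=[A,n,g,D,E,F], logical=[A,n,g,D,E,F]
After op 3 (rotate(+2)): offset=2, physical=[A,n,g,D,E,F], logical=[g,D,E,F,A,n]
After op 4 (rotate(-1)): offset=1, physical=[A,n,g,D,E,F], logical=[n,g,D,E,F,A]
After op 5 (swap(4, 1)): offset=1, physical=[A,n,F,D,E,g], logical=[n,F,D,E,g,A]
After op 6 (rotate(-1)): offset=0, physical=[A,n,F,D,E,g], logical=[A,n,F,D,E,g]
After op 7 (replace(5, 'e')): offset=0, physical=[A,n,F,D,E,e], logical=[A,n,F,D,E,e]
After op 8 (replace(1, 'i')): offset=0, physical=[A,i,F,D,E,e], logical=[A,i,F,D,E,e]
After op 9 (replace(3, 'k')): offset=0, physical=[A,i,F,k,E,e], logical=[A,i,F,k,E,e]
After op 10 (replace(5, 'g')): offset=0, physical=[A,i,F,k,E,g], logical=[A,i,F,k,E,g]
After op 11 (replace(1, 'g')): offset=0, physical=[A,g,F,k,E,g], logical=[A,g,F,k,E,g]

Answer: g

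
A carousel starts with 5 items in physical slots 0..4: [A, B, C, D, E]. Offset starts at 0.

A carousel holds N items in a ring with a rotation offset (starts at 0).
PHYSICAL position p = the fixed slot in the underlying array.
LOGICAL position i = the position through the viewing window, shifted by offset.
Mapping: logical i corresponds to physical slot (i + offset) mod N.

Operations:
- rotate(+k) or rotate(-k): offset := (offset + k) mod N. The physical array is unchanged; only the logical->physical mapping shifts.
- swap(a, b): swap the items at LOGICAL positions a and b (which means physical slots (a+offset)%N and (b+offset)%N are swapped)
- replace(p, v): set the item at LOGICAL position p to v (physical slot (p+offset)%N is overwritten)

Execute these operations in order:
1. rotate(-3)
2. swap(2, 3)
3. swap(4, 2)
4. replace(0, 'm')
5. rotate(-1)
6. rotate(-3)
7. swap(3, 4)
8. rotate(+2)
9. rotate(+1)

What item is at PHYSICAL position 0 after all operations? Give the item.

Answer: E

Derivation:
After op 1 (rotate(-3)): offset=2, physical=[A,B,C,D,E], logical=[C,D,E,A,B]
After op 2 (swap(2, 3)): offset=2, physical=[E,B,C,D,A], logical=[C,D,A,E,B]
After op 3 (swap(4, 2)): offset=2, physical=[E,A,C,D,B], logical=[C,D,B,E,A]
After op 4 (replace(0, 'm')): offset=2, physical=[E,A,m,D,B], logical=[m,D,B,E,A]
After op 5 (rotate(-1)): offset=1, physical=[E,A,m,D,B], logical=[A,m,D,B,E]
After op 6 (rotate(-3)): offset=3, physical=[E,A,m,D,B], logical=[D,B,E,A,m]
After op 7 (swap(3, 4)): offset=3, physical=[E,m,A,D,B], logical=[D,B,E,m,A]
After op 8 (rotate(+2)): offset=0, physical=[E,m,A,D,B], logical=[E,m,A,D,B]
After op 9 (rotate(+1)): offset=1, physical=[E,m,A,D,B], logical=[m,A,D,B,E]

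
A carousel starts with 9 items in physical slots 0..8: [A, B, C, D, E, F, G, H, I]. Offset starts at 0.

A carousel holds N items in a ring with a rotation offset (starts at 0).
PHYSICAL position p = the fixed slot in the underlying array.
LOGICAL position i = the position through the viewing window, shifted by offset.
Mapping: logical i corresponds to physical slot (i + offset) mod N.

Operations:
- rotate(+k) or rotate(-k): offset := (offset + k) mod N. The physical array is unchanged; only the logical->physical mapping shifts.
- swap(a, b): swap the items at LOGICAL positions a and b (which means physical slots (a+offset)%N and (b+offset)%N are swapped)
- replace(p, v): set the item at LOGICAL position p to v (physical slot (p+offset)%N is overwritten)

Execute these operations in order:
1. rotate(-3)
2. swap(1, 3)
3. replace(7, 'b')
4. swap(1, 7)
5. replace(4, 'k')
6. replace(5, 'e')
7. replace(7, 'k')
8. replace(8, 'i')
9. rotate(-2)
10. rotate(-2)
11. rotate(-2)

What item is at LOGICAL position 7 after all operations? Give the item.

Answer: b

Derivation:
After op 1 (rotate(-3)): offset=6, physical=[A,B,C,D,E,F,G,H,I], logical=[G,H,I,A,B,C,D,E,F]
After op 2 (swap(1, 3)): offset=6, physical=[H,B,C,D,E,F,G,A,I], logical=[G,A,I,H,B,C,D,E,F]
After op 3 (replace(7, 'b')): offset=6, physical=[H,B,C,D,b,F,G,A,I], logical=[G,A,I,H,B,C,D,b,F]
After op 4 (swap(1, 7)): offset=6, physical=[H,B,C,D,A,F,G,b,I], logical=[G,b,I,H,B,C,D,A,F]
After op 5 (replace(4, 'k')): offset=6, physical=[H,k,C,D,A,F,G,b,I], logical=[G,b,I,H,k,C,D,A,F]
After op 6 (replace(5, 'e')): offset=6, physical=[H,k,e,D,A,F,G,b,I], logical=[G,b,I,H,k,e,D,A,F]
After op 7 (replace(7, 'k')): offset=6, physical=[H,k,e,D,k,F,G,b,I], logical=[G,b,I,H,k,e,D,k,F]
After op 8 (replace(8, 'i')): offset=6, physical=[H,k,e,D,k,i,G,b,I], logical=[G,b,I,H,k,e,D,k,i]
After op 9 (rotate(-2)): offset=4, physical=[H,k,e,D,k,i,G,b,I], logical=[k,i,G,b,I,H,k,e,D]
After op 10 (rotate(-2)): offset=2, physical=[H,k,e,D,k,i,G,b,I], logical=[e,D,k,i,G,b,I,H,k]
After op 11 (rotate(-2)): offset=0, physical=[H,k,e,D,k,i,G,b,I], logical=[H,k,e,D,k,i,G,b,I]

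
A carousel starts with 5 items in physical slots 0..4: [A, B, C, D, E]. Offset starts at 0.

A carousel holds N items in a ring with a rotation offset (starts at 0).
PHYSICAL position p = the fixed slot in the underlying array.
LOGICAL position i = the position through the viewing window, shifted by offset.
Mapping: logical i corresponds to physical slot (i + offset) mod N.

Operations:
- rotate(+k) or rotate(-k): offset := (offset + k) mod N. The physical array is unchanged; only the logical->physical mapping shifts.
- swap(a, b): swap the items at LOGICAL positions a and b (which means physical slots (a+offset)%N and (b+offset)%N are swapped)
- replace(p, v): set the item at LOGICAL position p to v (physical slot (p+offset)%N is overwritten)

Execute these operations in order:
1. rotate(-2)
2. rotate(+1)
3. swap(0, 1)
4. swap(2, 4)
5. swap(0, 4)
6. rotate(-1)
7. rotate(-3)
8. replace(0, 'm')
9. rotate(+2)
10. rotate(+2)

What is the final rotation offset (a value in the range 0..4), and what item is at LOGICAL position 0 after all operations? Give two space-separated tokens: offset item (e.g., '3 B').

After op 1 (rotate(-2)): offset=3, physical=[A,B,C,D,E], logical=[D,E,A,B,C]
After op 2 (rotate(+1)): offset=4, physical=[A,B,C,D,E], logical=[E,A,B,C,D]
After op 3 (swap(0, 1)): offset=4, physical=[E,B,C,D,A], logical=[A,E,B,C,D]
After op 4 (swap(2, 4)): offset=4, physical=[E,D,C,B,A], logical=[A,E,D,C,B]
After op 5 (swap(0, 4)): offset=4, physical=[E,D,C,A,B], logical=[B,E,D,C,A]
After op 6 (rotate(-1)): offset=3, physical=[E,D,C,A,B], logical=[A,B,E,D,C]
After op 7 (rotate(-3)): offset=0, physical=[E,D,C,A,B], logical=[E,D,C,A,B]
After op 8 (replace(0, 'm')): offset=0, physical=[m,D,C,A,B], logical=[m,D,C,A,B]
After op 9 (rotate(+2)): offset=2, physical=[m,D,C,A,B], logical=[C,A,B,m,D]
After op 10 (rotate(+2)): offset=4, physical=[m,D,C,A,B], logical=[B,m,D,C,A]

Answer: 4 B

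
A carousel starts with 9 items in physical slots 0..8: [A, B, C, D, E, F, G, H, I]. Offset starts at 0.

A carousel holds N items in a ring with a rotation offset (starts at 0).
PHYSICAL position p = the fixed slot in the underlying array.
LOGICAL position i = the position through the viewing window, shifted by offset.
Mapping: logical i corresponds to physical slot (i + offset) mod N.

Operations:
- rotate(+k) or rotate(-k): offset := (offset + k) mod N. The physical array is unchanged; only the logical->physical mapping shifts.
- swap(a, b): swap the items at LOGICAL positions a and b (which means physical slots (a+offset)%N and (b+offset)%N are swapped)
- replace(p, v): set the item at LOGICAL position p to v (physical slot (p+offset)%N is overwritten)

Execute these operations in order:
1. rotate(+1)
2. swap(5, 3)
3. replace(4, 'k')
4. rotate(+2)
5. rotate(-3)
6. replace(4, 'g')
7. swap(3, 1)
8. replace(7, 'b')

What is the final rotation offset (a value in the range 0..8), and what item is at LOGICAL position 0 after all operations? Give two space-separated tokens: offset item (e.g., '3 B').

Answer: 0 A

Derivation:
After op 1 (rotate(+1)): offset=1, physical=[A,B,C,D,E,F,G,H,I], logical=[B,C,D,E,F,G,H,I,A]
After op 2 (swap(5, 3)): offset=1, physical=[A,B,C,D,G,F,E,H,I], logical=[B,C,D,G,F,E,H,I,A]
After op 3 (replace(4, 'k')): offset=1, physical=[A,B,C,D,G,k,E,H,I], logical=[B,C,D,G,k,E,H,I,A]
After op 4 (rotate(+2)): offset=3, physical=[A,B,C,D,G,k,E,H,I], logical=[D,G,k,E,H,I,A,B,C]
After op 5 (rotate(-3)): offset=0, physical=[A,B,C,D,G,k,E,H,I], logical=[A,B,C,D,G,k,E,H,I]
After op 6 (replace(4, 'g')): offset=0, physical=[A,B,C,D,g,k,E,H,I], logical=[A,B,C,D,g,k,E,H,I]
After op 7 (swap(3, 1)): offset=0, physical=[A,D,C,B,g,k,E,H,I], logical=[A,D,C,B,g,k,E,H,I]
After op 8 (replace(7, 'b')): offset=0, physical=[A,D,C,B,g,k,E,b,I], logical=[A,D,C,B,g,k,E,b,I]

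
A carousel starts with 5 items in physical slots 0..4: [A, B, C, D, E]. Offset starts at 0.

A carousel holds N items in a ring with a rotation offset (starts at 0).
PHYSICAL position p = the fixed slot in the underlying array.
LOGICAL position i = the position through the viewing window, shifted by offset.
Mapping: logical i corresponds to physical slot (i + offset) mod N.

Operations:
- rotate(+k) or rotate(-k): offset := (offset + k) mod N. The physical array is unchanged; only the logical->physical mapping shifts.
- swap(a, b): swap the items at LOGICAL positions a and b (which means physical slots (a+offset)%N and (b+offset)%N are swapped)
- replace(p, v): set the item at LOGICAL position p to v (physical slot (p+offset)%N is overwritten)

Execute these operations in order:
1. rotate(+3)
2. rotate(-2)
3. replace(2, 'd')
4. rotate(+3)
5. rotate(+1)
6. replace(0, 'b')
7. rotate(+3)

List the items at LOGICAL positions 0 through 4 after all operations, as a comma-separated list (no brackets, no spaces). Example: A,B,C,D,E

Answer: d,E,b,B,C

Derivation:
After op 1 (rotate(+3)): offset=3, physical=[A,B,C,D,E], logical=[D,E,A,B,C]
After op 2 (rotate(-2)): offset=1, physical=[A,B,C,D,E], logical=[B,C,D,E,A]
After op 3 (replace(2, 'd')): offset=1, physical=[A,B,C,d,E], logical=[B,C,d,E,A]
After op 4 (rotate(+3)): offset=4, physical=[A,B,C,d,E], logical=[E,A,B,C,d]
After op 5 (rotate(+1)): offset=0, physical=[A,B,C,d,E], logical=[A,B,C,d,E]
After op 6 (replace(0, 'b')): offset=0, physical=[b,B,C,d,E], logical=[b,B,C,d,E]
After op 7 (rotate(+3)): offset=3, physical=[b,B,C,d,E], logical=[d,E,b,B,C]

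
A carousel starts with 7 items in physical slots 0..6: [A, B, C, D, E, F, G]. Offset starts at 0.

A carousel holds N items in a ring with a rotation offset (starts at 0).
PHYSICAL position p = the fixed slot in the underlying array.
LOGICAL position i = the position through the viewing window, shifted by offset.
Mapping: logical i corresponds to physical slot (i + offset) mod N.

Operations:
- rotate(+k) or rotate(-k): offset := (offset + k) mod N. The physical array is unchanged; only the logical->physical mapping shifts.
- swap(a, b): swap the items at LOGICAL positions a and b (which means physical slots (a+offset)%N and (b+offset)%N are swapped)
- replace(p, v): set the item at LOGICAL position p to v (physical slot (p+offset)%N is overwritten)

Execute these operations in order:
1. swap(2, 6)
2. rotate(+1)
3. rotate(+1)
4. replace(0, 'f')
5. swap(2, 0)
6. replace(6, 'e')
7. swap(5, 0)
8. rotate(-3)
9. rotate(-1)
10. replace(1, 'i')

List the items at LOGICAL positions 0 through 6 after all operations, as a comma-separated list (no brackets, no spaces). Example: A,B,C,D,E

Answer: F,i,E,e,A,D,f

Derivation:
After op 1 (swap(2, 6)): offset=0, physical=[A,B,G,D,E,F,C], logical=[A,B,G,D,E,F,C]
After op 2 (rotate(+1)): offset=1, physical=[A,B,G,D,E,F,C], logical=[B,G,D,E,F,C,A]
After op 3 (rotate(+1)): offset=2, physical=[A,B,G,D,E,F,C], logical=[G,D,E,F,C,A,B]
After op 4 (replace(0, 'f')): offset=2, physical=[A,B,f,D,E,F,C], logical=[f,D,E,F,C,A,B]
After op 5 (swap(2, 0)): offset=2, physical=[A,B,E,D,f,F,C], logical=[E,D,f,F,C,A,B]
After op 6 (replace(6, 'e')): offset=2, physical=[A,e,E,D,f,F,C], logical=[E,D,f,F,C,A,e]
After op 7 (swap(5, 0)): offset=2, physical=[E,e,A,D,f,F,C], logical=[A,D,f,F,C,E,e]
After op 8 (rotate(-3)): offset=6, physical=[E,e,A,D,f,F,C], logical=[C,E,e,A,D,f,F]
After op 9 (rotate(-1)): offset=5, physical=[E,e,A,D,f,F,C], logical=[F,C,E,e,A,D,f]
After op 10 (replace(1, 'i')): offset=5, physical=[E,e,A,D,f,F,i], logical=[F,i,E,e,A,D,f]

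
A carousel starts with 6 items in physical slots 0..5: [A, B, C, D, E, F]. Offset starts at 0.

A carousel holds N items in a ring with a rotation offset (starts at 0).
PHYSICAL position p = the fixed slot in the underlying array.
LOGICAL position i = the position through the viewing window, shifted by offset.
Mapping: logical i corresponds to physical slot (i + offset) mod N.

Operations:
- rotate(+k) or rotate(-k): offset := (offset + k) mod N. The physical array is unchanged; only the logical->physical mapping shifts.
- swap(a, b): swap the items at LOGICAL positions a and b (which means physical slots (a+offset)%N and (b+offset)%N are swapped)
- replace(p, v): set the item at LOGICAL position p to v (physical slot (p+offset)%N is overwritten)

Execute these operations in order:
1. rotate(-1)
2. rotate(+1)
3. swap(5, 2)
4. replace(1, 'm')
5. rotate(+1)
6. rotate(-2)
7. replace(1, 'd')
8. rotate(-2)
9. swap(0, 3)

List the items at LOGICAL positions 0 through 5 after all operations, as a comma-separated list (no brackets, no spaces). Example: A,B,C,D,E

Answer: d,E,C,D,m,F

Derivation:
After op 1 (rotate(-1)): offset=5, physical=[A,B,C,D,E,F], logical=[F,A,B,C,D,E]
After op 2 (rotate(+1)): offset=0, physical=[A,B,C,D,E,F], logical=[A,B,C,D,E,F]
After op 3 (swap(5, 2)): offset=0, physical=[A,B,F,D,E,C], logical=[A,B,F,D,E,C]
After op 4 (replace(1, 'm')): offset=0, physical=[A,m,F,D,E,C], logical=[A,m,F,D,E,C]
After op 5 (rotate(+1)): offset=1, physical=[A,m,F,D,E,C], logical=[m,F,D,E,C,A]
After op 6 (rotate(-2)): offset=5, physical=[A,m,F,D,E,C], logical=[C,A,m,F,D,E]
After op 7 (replace(1, 'd')): offset=5, physical=[d,m,F,D,E,C], logical=[C,d,m,F,D,E]
After op 8 (rotate(-2)): offset=3, physical=[d,m,F,D,E,C], logical=[D,E,C,d,m,F]
After op 9 (swap(0, 3)): offset=3, physical=[D,m,F,d,E,C], logical=[d,E,C,D,m,F]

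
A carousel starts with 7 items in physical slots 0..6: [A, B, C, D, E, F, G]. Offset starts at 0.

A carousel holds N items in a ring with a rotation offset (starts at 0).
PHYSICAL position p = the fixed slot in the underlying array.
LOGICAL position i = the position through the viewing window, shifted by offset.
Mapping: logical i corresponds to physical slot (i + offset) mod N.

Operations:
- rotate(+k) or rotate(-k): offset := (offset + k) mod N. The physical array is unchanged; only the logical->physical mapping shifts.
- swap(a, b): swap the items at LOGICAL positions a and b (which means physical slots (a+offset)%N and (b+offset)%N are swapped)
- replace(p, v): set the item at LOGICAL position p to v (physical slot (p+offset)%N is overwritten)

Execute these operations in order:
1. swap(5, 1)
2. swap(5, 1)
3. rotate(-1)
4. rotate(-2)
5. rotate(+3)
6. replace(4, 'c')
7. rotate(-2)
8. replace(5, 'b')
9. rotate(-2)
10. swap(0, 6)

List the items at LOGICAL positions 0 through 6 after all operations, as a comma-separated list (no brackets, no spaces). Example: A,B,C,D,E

After op 1 (swap(5, 1)): offset=0, physical=[A,F,C,D,E,B,G], logical=[A,F,C,D,E,B,G]
After op 2 (swap(5, 1)): offset=0, physical=[A,B,C,D,E,F,G], logical=[A,B,C,D,E,F,G]
After op 3 (rotate(-1)): offset=6, physical=[A,B,C,D,E,F,G], logical=[G,A,B,C,D,E,F]
After op 4 (rotate(-2)): offset=4, physical=[A,B,C,D,E,F,G], logical=[E,F,G,A,B,C,D]
After op 5 (rotate(+3)): offset=0, physical=[A,B,C,D,E,F,G], logical=[A,B,C,D,E,F,G]
After op 6 (replace(4, 'c')): offset=0, physical=[A,B,C,D,c,F,G], logical=[A,B,C,D,c,F,G]
After op 7 (rotate(-2)): offset=5, physical=[A,B,C,D,c,F,G], logical=[F,G,A,B,C,D,c]
After op 8 (replace(5, 'b')): offset=5, physical=[A,B,C,b,c,F,G], logical=[F,G,A,B,C,b,c]
After op 9 (rotate(-2)): offset=3, physical=[A,B,C,b,c,F,G], logical=[b,c,F,G,A,B,C]
After op 10 (swap(0, 6)): offset=3, physical=[A,B,b,C,c,F,G], logical=[C,c,F,G,A,B,b]

Answer: C,c,F,G,A,B,b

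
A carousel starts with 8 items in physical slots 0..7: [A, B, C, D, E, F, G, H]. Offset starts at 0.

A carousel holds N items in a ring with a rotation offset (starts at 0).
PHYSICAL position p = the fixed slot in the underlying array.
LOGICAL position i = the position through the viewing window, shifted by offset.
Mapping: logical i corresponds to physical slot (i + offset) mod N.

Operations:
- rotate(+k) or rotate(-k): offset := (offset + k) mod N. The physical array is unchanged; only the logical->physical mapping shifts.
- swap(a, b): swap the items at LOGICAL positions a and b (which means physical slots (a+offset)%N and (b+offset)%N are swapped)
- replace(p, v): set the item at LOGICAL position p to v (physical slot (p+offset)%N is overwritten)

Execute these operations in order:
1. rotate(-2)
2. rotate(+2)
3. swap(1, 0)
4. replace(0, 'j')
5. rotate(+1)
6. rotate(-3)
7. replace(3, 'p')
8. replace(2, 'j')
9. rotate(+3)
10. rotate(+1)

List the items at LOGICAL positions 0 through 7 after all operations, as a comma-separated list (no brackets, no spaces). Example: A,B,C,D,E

After op 1 (rotate(-2)): offset=6, physical=[A,B,C,D,E,F,G,H], logical=[G,H,A,B,C,D,E,F]
After op 2 (rotate(+2)): offset=0, physical=[A,B,C,D,E,F,G,H], logical=[A,B,C,D,E,F,G,H]
After op 3 (swap(1, 0)): offset=0, physical=[B,A,C,D,E,F,G,H], logical=[B,A,C,D,E,F,G,H]
After op 4 (replace(0, 'j')): offset=0, physical=[j,A,C,D,E,F,G,H], logical=[j,A,C,D,E,F,G,H]
After op 5 (rotate(+1)): offset=1, physical=[j,A,C,D,E,F,G,H], logical=[A,C,D,E,F,G,H,j]
After op 6 (rotate(-3)): offset=6, physical=[j,A,C,D,E,F,G,H], logical=[G,H,j,A,C,D,E,F]
After op 7 (replace(3, 'p')): offset=6, physical=[j,p,C,D,E,F,G,H], logical=[G,H,j,p,C,D,E,F]
After op 8 (replace(2, 'j')): offset=6, physical=[j,p,C,D,E,F,G,H], logical=[G,H,j,p,C,D,E,F]
After op 9 (rotate(+3)): offset=1, physical=[j,p,C,D,E,F,G,H], logical=[p,C,D,E,F,G,H,j]
After op 10 (rotate(+1)): offset=2, physical=[j,p,C,D,E,F,G,H], logical=[C,D,E,F,G,H,j,p]

Answer: C,D,E,F,G,H,j,p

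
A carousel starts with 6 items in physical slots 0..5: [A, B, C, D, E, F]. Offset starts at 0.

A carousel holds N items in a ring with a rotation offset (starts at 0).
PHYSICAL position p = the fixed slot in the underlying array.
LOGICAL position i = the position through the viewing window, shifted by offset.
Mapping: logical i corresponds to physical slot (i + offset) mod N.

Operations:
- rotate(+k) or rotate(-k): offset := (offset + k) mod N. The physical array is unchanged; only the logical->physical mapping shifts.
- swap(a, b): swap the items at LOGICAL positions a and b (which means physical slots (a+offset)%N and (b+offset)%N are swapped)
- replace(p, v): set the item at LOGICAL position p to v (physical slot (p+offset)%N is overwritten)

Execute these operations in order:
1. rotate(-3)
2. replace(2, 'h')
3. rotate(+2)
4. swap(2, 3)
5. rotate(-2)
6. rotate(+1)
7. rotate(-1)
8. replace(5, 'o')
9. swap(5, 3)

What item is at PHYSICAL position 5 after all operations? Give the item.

After op 1 (rotate(-3)): offset=3, physical=[A,B,C,D,E,F], logical=[D,E,F,A,B,C]
After op 2 (replace(2, 'h')): offset=3, physical=[A,B,C,D,E,h], logical=[D,E,h,A,B,C]
After op 3 (rotate(+2)): offset=5, physical=[A,B,C,D,E,h], logical=[h,A,B,C,D,E]
After op 4 (swap(2, 3)): offset=5, physical=[A,C,B,D,E,h], logical=[h,A,C,B,D,E]
After op 5 (rotate(-2)): offset=3, physical=[A,C,B,D,E,h], logical=[D,E,h,A,C,B]
After op 6 (rotate(+1)): offset=4, physical=[A,C,B,D,E,h], logical=[E,h,A,C,B,D]
After op 7 (rotate(-1)): offset=3, physical=[A,C,B,D,E,h], logical=[D,E,h,A,C,B]
After op 8 (replace(5, 'o')): offset=3, physical=[A,C,o,D,E,h], logical=[D,E,h,A,C,o]
After op 9 (swap(5, 3)): offset=3, physical=[o,C,A,D,E,h], logical=[D,E,h,o,C,A]

Answer: h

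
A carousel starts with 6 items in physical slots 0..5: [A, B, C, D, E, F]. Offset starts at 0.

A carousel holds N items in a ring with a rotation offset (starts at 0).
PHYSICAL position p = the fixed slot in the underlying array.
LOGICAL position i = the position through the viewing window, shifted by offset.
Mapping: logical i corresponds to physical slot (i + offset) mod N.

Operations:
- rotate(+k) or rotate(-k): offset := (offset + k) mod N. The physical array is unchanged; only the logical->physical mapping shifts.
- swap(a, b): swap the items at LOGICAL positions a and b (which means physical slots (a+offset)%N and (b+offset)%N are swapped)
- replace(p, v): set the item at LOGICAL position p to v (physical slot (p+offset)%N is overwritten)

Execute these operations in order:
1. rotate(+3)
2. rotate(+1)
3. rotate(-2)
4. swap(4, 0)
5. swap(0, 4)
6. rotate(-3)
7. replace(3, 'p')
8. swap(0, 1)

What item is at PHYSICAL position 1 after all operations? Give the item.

Answer: B

Derivation:
After op 1 (rotate(+3)): offset=3, physical=[A,B,C,D,E,F], logical=[D,E,F,A,B,C]
After op 2 (rotate(+1)): offset=4, physical=[A,B,C,D,E,F], logical=[E,F,A,B,C,D]
After op 3 (rotate(-2)): offset=2, physical=[A,B,C,D,E,F], logical=[C,D,E,F,A,B]
After op 4 (swap(4, 0)): offset=2, physical=[C,B,A,D,E,F], logical=[A,D,E,F,C,B]
After op 5 (swap(0, 4)): offset=2, physical=[A,B,C,D,E,F], logical=[C,D,E,F,A,B]
After op 6 (rotate(-3)): offset=5, physical=[A,B,C,D,E,F], logical=[F,A,B,C,D,E]
After op 7 (replace(3, 'p')): offset=5, physical=[A,B,p,D,E,F], logical=[F,A,B,p,D,E]
After op 8 (swap(0, 1)): offset=5, physical=[F,B,p,D,E,A], logical=[A,F,B,p,D,E]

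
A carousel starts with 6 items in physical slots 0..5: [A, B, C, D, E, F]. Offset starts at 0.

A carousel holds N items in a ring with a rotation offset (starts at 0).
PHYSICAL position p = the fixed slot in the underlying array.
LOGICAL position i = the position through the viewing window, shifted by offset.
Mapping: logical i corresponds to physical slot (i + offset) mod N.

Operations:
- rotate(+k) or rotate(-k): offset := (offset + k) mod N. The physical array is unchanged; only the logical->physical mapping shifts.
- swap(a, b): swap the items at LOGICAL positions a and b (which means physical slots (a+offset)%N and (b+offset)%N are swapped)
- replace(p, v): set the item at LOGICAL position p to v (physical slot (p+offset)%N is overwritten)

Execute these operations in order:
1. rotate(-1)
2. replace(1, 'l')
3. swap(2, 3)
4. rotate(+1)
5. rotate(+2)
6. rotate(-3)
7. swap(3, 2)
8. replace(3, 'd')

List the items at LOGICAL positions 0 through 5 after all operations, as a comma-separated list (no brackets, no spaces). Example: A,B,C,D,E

After op 1 (rotate(-1)): offset=5, physical=[A,B,C,D,E,F], logical=[F,A,B,C,D,E]
After op 2 (replace(1, 'l')): offset=5, physical=[l,B,C,D,E,F], logical=[F,l,B,C,D,E]
After op 3 (swap(2, 3)): offset=5, physical=[l,C,B,D,E,F], logical=[F,l,C,B,D,E]
After op 4 (rotate(+1)): offset=0, physical=[l,C,B,D,E,F], logical=[l,C,B,D,E,F]
After op 5 (rotate(+2)): offset=2, physical=[l,C,B,D,E,F], logical=[B,D,E,F,l,C]
After op 6 (rotate(-3)): offset=5, physical=[l,C,B,D,E,F], logical=[F,l,C,B,D,E]
After op 7 (swap(3, 2)): offset=5, physical=[l,B,C,D,E,F], logical=[F,l,B,C,D,E]
After op 8 (replace(3, 'd')): offset=5, physical=[l,B,d,D,E,F], logical=[F,l,B,d,D,E]

Answer: F,l,B,d,D,E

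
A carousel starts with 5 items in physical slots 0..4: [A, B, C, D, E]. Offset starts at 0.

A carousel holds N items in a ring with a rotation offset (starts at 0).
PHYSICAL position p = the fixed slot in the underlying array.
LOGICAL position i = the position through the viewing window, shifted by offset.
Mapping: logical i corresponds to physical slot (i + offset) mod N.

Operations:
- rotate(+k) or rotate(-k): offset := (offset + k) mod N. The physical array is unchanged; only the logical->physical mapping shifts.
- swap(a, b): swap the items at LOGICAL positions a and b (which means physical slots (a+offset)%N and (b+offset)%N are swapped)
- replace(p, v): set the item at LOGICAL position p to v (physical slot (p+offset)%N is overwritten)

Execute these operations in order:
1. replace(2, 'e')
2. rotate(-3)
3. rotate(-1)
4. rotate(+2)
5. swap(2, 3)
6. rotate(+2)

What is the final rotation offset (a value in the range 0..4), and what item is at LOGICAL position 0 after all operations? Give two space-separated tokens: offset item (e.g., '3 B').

After op 1 (replace(2, 'e')): offset=0, physical=[A,B,e,D,E], logical=[A,B,e,D,E]
After op 2 (rotate(-3)): offset=2, physical=[A,B,e,D,E], logical=[e,D,E,A,B]
After op 3 (rotate(-1)): offset=1, physical=[A,B,e,D,E], logical=[B,e,D,E,A]
After op 4 (rotate(+2)): offset=3, physical=[A,B,e,D,E], logical=[D,E,A,B,e]
After op 5 (swap(2, 3)): offset=3, physical=[B,A,e,D,E], logical=[D,E,B,A,e]
After op 6 (rotate(+2)): offset=0, physical=[B,A,e,D,E], logical=[B,A,e,D,E]

Answer: 0 B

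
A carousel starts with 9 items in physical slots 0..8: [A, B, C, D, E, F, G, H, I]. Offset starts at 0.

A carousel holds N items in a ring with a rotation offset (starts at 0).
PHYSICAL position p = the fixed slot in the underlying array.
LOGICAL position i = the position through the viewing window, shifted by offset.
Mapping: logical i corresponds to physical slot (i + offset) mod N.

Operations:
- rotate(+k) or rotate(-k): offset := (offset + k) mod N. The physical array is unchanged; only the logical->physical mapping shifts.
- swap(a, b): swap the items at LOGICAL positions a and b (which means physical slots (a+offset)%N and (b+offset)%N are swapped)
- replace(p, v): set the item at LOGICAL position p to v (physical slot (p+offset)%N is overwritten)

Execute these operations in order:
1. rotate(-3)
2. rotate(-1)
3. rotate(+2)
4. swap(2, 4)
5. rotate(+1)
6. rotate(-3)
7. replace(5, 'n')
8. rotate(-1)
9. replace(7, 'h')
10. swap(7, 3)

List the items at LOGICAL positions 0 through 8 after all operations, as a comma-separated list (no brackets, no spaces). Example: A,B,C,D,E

After op 1 (rotate(-3)): offset=6, physical=[A,B,C,D,E,F,G,H,I], logical=[G,H,I,A,B,C,D,E,F]
After op 2 (rotate(-1)): offset=5, physical=[A,B,C,D,E,F,G,H,I], logical=[F,G,H,I,A,B,C,D,E]
After op 3 (rotate(+2)): offset=7, physical=[A,B,C,D,E,F,G,H,I], logical=[H,I,A,B,C,D,E,F,G]
After op 4 (swap(2, 4)): offset=7, physical=[C,B,A,D,E,F,G,H,I], logical=[H,I,C,B,A,D,E,F,G]
After op 5 (rotate(+1)): offset=8, physical=[C,B,A,D,E,F,G,H,I], logical=[I,C,B,A,D,E,F,G,H]
After op 6 (rotate(-3)): offset=5, physical=[C,B,A,D,E,F,G,H,I], logical=[F,G,H,I,C,B,A,D,E]
After op 7 (replace(5, 'n')): offset=5, physical=[C,n,A,D,E,F,G,H,I], logical=[F,G,H,I,C,n,A,D,E]
After op 8 (rotate(-1)): offset=4, physical=[C,n,A,D,E,F,G,H,I], logical=[E,F,G,H,I,C,n,A,D]
After op 9 (replace(7, 'h')): offset=4, physical=[C,n,h,D,E,F,G,H,I], logical=[E,F,G,H,I,C,n,h,D]
After op 10 (swap(7, 3)): offset=4, physical=[C,n,H,D,E,F,G,h,I], logical=[E,F,G,h,I,C,n,H,D]

Answer: E,F,G,h,I,C,n,H,D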